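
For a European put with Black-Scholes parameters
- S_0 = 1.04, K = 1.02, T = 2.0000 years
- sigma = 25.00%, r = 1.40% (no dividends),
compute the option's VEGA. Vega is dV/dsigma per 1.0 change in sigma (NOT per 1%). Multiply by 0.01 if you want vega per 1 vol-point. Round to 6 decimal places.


Answer: Vega = 0.559075

Derivation:
d1 = 0.3108952955; d2 = -0.0426580951
phi(d1) = 0.3801206884; exp(-qT) = 1.0000000000; exp(-rT) = 0.9723883668
Vega = S * exp(-qT) * phi(d1) * sqrt(T) = 1.0400 * 1.0000000000 * 0.3801206884 * 1.4142135624 = 0.559075


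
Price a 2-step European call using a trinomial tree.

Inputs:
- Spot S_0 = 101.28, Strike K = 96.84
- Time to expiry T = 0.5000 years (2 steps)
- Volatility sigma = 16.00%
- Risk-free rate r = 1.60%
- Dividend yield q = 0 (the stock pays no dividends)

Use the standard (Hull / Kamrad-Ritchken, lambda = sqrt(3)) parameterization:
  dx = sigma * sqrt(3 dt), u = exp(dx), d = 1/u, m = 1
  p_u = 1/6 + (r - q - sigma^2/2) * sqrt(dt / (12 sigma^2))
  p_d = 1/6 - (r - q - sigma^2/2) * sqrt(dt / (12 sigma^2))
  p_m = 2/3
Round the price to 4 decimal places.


dt = T/N = 0.250000; dx = sigma*sqrt(3*dt) = 0.138564
u = exp(dx) = 1.148623; d = 1/u = 0.870607
p_u = 0.169553, p_m = 0.666667, p_d = 0.163780
Discount per step: exp(-r*dt) = 0.996008
Stock lattice S(k, j) with j the centered position index:
  k=0: S(0,+0) = 101.2800
  k=1: S(1,-1) = 88.1751; S(1,+0) = 101.2800; S(1,+1) = 116.3326
  k=2: S(2,-2) = 76.7659; S(2,-1) = 88.1751; S(2,+0) = 101.2800; S(2,+1) = 116.3326; S(2,+2) = 133.6223
Terminal payoffs V(N, j) = max(S_T - K, 0):
  V(2,-2) = 0.000000; V(2,-1) = 0.000000; V(2,+0) = 4.440000; V(2,+1) = 19.492564; V(2,+2) = 36.782290
Backward induction: V(k, j) = exp(-r*dt) * [p_u * V(k+1, j+1) + p_m * V(k+1, j) + p_d * V(k+1, j-1)]
  V(1,-1) = exp(-r*dt) * [p_u*4.440000 + p_m*0.000000 + p_d*0.000000] = 0.749812
  V(1,+0) = exp(-r*dt) * [p_u*19.492564 + p_m*4.440000 + p_d*0.000000] = 6.240021
  V(1,+1) = exp(-r*dt) * [p_u*36.782290 + p_m*19.492564 + p_d*4.440000] = 19.879113
  V(0,+0) = exp(-r*dt) * [p_u*19.879113 + p_m*6.240021 + p_d*0.749812] = 7.622837

Answer: Price = V(0,0) = 7.6228


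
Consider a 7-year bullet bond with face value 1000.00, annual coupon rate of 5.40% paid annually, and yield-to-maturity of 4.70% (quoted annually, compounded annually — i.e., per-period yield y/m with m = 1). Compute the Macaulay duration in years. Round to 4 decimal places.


Coupon per period c = face * coupon_rate / m = 54.000000
Periods per year m = 1; per-period yield y/m = 0.047000
Number of cashflows N = 7
Cashflows (t years, CF_t, discount factor 1/(1+y/m)^(m*t), PV):
  t = 1.0000: CF_t = 54.000000, DF = 0.955110, PV = 51.575931
  t = 2.0000: CF_t = 54.000000, DF = 0.912235, PV = 49.260679
  t = 3.0000: CF_t = 54.000000, DF = 0.871284, PV = 47.049359
  t = 4.0000: CF_t = 54.000000, DF = 0.832172, PV = 44.937306
  t = 5.0000: CF_t = 54.000000, DF = 0.794816, PV = 42.920063
  t = 6.0000: CF_t = 54.000000, DF = 0.759137, PV = 40.993374
  t = 7.0000: CF_t = 1054.000000, DF = 0.725059, PV = 764.211976
Price P = sum_t PV_t = 1040.948689
Macaulay numerator sum_t t * PV_t:
  t * PV_t at t = 1.0000: 51.575931
  t * PV_t at t = 2.0000: 98.521359
  t * PV_t at t = 3.0000: 141.148078
  t * PV_t at t = 4.0000: 179.749224
  t * PV_t at t = 5.0000: 214.600315
  t * PV_t at t = 6.0000: 245.960247
  t * PV_t at t = 7.0000: 5349.483830
Macaulay duration D = (sum_t t * PV_t) / P = 6281.038985 / 1040.948689 = 6.033956

Answer: Macaulay duration = 6.0340 years


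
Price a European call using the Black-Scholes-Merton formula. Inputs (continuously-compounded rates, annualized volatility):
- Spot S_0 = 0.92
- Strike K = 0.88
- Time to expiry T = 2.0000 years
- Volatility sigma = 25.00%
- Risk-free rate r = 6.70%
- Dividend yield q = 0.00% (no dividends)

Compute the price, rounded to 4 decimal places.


d1 = (ln(S/K) + (r - q + 0.5*sigma^2) * T) / (sigma * sqrt(T)) = 0.68151450
d2 = d1 - sigma * sqrt(T) = 0.32796111
exp(-rT) = 0.87459006; exp(-qT) = 1.00000000
C = S_0 * exp(-qT) * N(d1) - K * exp(-rT) * N(d2)
N(d1) = 0.75222700; N(d2) = 0.62852947
C = 0.9200 * 1.00000000 * 0.75222700 - 0.8800 * 0.87459006 * 0.62852947 = 0.2083

Answer: Price = 0.2083


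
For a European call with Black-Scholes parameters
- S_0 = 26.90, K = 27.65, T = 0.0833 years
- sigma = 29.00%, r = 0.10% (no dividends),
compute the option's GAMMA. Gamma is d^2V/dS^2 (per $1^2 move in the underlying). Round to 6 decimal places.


Answer: Gamma = 0.170103

Derivation:
d1 = -0.2857066839; d2 = -0.3694057281
phi(d1) = 0.3829875918; exp(-qT) = 1.0000000000; exp(-rT) = 0.9999167035
Gamma = exp(-qT) * phi(d1) / (S * sigma * sqrt(T)) = 1.0000000000 * 0.3829875918 / (26.9000 * 0.2900 * 0.2886173938) = 0.170103


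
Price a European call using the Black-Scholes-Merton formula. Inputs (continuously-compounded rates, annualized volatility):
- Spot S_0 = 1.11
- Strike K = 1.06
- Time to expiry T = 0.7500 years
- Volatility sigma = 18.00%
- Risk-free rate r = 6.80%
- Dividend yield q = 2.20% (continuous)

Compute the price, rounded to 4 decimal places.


d1 = (ln(S/K) + (r - q + 0.5*sigma^2) * T) / (sigma * sqrt(T)) = 0.59493448
d2 = d1 - sigma * sqrt(T) = 0.43904991
exp(-rT) = 0.95027867; exp(-qT) = 0.98363538
C = S_0 * exp(-qT) * N(d1) - K * exp(-rT) * N(d2)
N(d1) = 0.72405637; N(d2) = 0.66968731
C = 1.1100 * 0.98363538 * 0.72405637 - 1.0600 * 0.95027867 * 0.66968731 = 0.1160

Answer: Price = 0.1160


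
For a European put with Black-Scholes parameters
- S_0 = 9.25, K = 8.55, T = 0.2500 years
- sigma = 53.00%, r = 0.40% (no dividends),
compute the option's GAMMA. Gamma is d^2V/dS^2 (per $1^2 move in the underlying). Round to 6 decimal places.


Answer: Gamma = 0.148172

Derivation:
d1 = 0.4332255418; d2 = 0.1682255418
phi(d1) = 0.3632075961; exp(-qT) = 1.0000000000; exp(-rT) = 0.9990004998
Gamma = exp(-qT) * phi(d1) / (S * sigma * sqrt(T)) = 1.0000000000 * 0.3632075961 / (9.2500 * 0.5300 * 0.5000000000) = 0.148172


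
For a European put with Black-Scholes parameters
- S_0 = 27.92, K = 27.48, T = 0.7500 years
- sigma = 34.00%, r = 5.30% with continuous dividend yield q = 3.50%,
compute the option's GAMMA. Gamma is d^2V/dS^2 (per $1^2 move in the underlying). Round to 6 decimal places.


d1 = 0.2470203673; d2 = -0.0474282700
phi(d1) = 0.3869545386; exp(-qT) = 0.9740915363; exp(-rT) = 0.9610296665
Gamma = exp(-qT) * phi(d1) / (S * sigma * sqrt(T)) = 0.9740915363 * 0.3869545386 / (27.9200 * 0.3400 * 0.8660254038) = 0.045850

Answer: Gamma = 0.045850


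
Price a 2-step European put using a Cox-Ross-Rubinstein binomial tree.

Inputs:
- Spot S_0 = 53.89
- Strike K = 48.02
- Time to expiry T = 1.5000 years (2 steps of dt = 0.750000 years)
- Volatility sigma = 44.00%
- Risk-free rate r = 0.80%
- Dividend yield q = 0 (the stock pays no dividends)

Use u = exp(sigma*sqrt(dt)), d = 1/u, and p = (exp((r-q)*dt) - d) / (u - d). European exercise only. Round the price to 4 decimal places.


Answer: Price = V(0,0) = 7.7710

Derivation:
dt = T/N = 0.750000
u = exp(sigma*sqrt(dt)) = 1.463823; d = 1/u = 0.683143
p = (exp((r-q)*dt) - d) / (u - d) = 0.413582
Discount per step: exp(-r*dt) = 0.994018
Stock lattice S(k, i) with i counting down-moves:
  k=0: S(0,0) = 53.8900
  k=1: S(1,0) = 78.8854; S(1,1) = 36.8146
  k=2: S(2,0) = 115.4742; S(2,1) = 53.8900; S(2,2) = 25.1496
Terminal payoffs V(N, i) = max(K - S_T, 0):
  V(2,0) = 0.000000; V(2,1) = 0.000000; V(2,2) = 22.870385
Backward induction: V(k, i) = exp(-r*dt) * [p * V(k+1, i) + (1-p) * V(k+1, i+1)].
  V(1,0) = exp(-r*dt) * [p*0.000000 + (1-p)*0.000000] = 0.000000
  V(1,1) = exp(-r*dt) * [p*0.000000 + (1-p)*22.870385] = 13.331375
  V(0,0) = exp(-r*dt) * [p*0.000000 + (1-p)*13.331375] = 7.770990


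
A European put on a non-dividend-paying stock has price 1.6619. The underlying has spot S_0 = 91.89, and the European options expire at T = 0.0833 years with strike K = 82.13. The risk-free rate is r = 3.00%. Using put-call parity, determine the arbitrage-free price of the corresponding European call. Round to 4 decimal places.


Answer: Call price = 11.6269

Derivation:
Put-call parity: C - P = S_0 * exp(-qT) - K * exp(-rT).
S_0 * exp(-qT) = 91.8900 * 1.00000000 = 91.89000000
K * exp(-rT) = 82.1300 * 0.99750412 = 81.92501337
C = P + S*exp(-qT) - K*exp(-rT)
C = 1.6619 + 91.89000000 - 81.92501337 = 11.6269


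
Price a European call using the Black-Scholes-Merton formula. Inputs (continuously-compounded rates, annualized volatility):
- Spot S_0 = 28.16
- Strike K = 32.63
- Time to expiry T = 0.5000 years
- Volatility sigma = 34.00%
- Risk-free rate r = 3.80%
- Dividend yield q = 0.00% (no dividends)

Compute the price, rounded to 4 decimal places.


Answer: Price = 1.3490

Derivation:
d1 = (ln(S/K) + (r - q + 0.5*sigma^2) * T) / (sigma * sqrt(T)) = -0.41357253
d2 = d1 - sigma * sqrt(T) = -0.65398883
exp(-rT) = 0.98117936; exp(-qT) = 1.00000000
C = S_0 * exp(-qT) * N(d1) - K * exp(-rT) * N(d2)
N(d1) = 0.33959360; N(d2) = 0.25655950
C = 28.1600 * 1.00000000 * 0.33959360 - 32.6300 * 0.98117936 * 0.25655950 = 1.3490


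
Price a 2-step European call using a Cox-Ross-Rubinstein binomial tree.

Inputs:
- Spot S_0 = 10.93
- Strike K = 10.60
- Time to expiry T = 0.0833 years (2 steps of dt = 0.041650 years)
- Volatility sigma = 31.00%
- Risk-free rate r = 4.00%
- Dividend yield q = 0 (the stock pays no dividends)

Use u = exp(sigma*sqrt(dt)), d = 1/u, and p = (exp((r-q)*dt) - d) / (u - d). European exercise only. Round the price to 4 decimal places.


Answer: Price = V(0,0) = 0.6093

Derivation:
dt = T/N = 0.041650
u = exp(sigma*sqrt(dt)) = 1.065310; d = 1/u = 0.938694
p = (exp((r-q)*dt) - d) / (u - d) = 0.497358
Discount per step: exp(-r*dt) = 0.998335
Stock lattice S(k, i) with i counting down-moves:
  k=0: S(0,0) = 10.9300
  k=1: S(1,0) = 11.6438; S(1,1) = 10.2599
  k=2: S(2,0) = 12.4043; S(2,1) = 10.9300; S(2,2) = 9.6309
Terminal payoffs V(N, i) = max(S_T - K, 0):
  V(2,0) = 1.804297; V(2,1) = 0.330000; V(2,2) = 0.000000
Backward induction: V(k, i) = exp(-r*dt) * [p * V(k+1, i) + (1-p) * V(k+1, i+1)].
  V(1,0) = exp(-r*dt) * [p*1.804297 + (1-p)*0.330000] = 1.061483
  V(1,1) = exp(-r*dt) * [p*0.330000 + (1-p)*0.000000] = 0.163855
  V(0,0) = exp(-r*dt) * [p*1.061483 + (1-p)*0.163855] = 0.609281


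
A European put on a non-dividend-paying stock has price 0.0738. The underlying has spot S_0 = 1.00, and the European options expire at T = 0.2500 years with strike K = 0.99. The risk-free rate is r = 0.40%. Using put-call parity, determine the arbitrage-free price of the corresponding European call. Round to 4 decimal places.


Put-call parity: C - P = S_0 * exp(-qT) - K * exp(-rT).
S_0 * exp(-qT) = 1.0000 * 1.00000000 = 1.00000000
K * exp(-rT) = 0.9900 * 0.99900050 = 0.98901049
C = P + S*exp(-qT) - K*exp(-rT)
C = 0.0738 + 1.00000000 - 0.98901049 = 0.0848

Answer: Call price = 0.0848


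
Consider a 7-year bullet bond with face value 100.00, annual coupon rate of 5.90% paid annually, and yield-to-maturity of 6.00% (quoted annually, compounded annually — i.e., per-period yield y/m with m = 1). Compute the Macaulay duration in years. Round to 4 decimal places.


Answer: Macaulay duration = 5.9294 years

Derivation:
Coupon per period c = face * coupon_rate / m = 5.900000
Periods per year m = 1; per-period yield y/m = 0.060000
Number of cashflows N = 7
Cashflows (t years, CF_t, discount factor 1/(1+y/m)^(m*t), PV):
  t = 1.0000: CF_t = 5.900000, DF = 0.943396, PV = 5.566038
  t = 2.0000: CF_t = 5.900000, DF = 0.889996, PV = 5.250979
  t = 3.0000: CF_t = 5.900000, DF = 0.839619, PV = 4.953754
  t = 4.0000: CF_t = 5.900000, DF = 0.792094, PV = 4.673353
  t = 5.0000: CF_t = 5.900000, DF = 0.747258, PV = 4.408823
  t = 6.0000: CF_t = 5.900000, DF = 0.704961, PV = 4.159267
  t = 7.0000: CF_t = 105.900000, DF = 0.665057, PV = 70.429548
Price P = sum_t PV_t = 99.441762
Macaulay numerator sum_t t * PV_t:
  t * PV_t at t = 1.0000: 5.566038
  t * PV_t at t = 2.0000: 10.501958
  t * PV_t at t = 3.0000: 14.861261
  t * PV_t at t = 4.0000: 18.693410
  t * PV_t at t = 5.0000: 22.044116
  t * PV_t at t = 6.0000: 24.955603
  t * PV_t at t = 7.0000: 493.006838
Macaulay duration D = (sum_t t * PV_t) / P = 589.629225 / 99.441762 = 5.929392


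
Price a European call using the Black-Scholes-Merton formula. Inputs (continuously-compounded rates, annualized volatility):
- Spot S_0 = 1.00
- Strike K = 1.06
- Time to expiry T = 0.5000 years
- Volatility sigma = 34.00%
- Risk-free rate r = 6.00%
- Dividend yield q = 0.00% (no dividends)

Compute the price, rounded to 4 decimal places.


d1 = (ln(S/K) + (r - q + 0.5*sigma^2) * T) / (sigma * sqrt(T)) = 0.00262500
d2 = d1 - sigma * sqrt(T) = -0.23779131
exp(-rT) = 0.97044553; exp(-qT) = 1.00000000
C = S_0 * exp(-qT) * N(d1) - K * exp(-rT) * N(d2)
N(d1) = 0.50104722; N(d2) = 0.40602148
C = 1.0000 * 1.00000000 * 0.50104722 - 1.0600 * 0.97044553 * 0.40602148 = 0.0834

Answer: Price = 0.0834


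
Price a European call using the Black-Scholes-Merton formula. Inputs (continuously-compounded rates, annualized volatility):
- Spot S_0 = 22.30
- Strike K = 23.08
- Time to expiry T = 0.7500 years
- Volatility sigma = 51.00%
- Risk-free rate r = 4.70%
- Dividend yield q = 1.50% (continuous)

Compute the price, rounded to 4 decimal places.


d1 = (ln(S/K) + (r - q + 0.5*sigma^2) * T) / (sigma * sqrt(T)) = 0.19733546
d2 = d1 - sigma * sqrt(T) = -0.24433749
exp(-rT) = 0.96536405; exp(-qT) = 0.98881304
C = S_0 * exp(-qT) * N(d1) - K * exp(-rT) * N(d2)
N(d1) = 0.57821748; N(d2) = 0.40348472
C = 22.3000 * 0.98881304 * 0.57821748 - 23.0800 * 0.96536405 * 0.40348472 = 3.7601

Answer: Price = 3.7601


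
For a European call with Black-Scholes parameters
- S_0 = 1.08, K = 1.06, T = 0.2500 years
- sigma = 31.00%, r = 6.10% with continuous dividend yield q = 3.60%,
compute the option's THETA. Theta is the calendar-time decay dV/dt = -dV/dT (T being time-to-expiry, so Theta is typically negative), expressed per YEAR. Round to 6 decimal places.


Answer: Theta = -0.139721

Derivation:
d1 = 0.2384169872; d2 = 0.0834169872
phi(d1) = 0.3877634217; exp(-qT) = 0.9910403788; exp(-rT) = 0.9848656924
Theta = -S*exp(-qT)*phi(d1)*sigma/(2*sqrt(T)) - r*K*exp(-rT)*N(d2) + q*S*exp(-qT)*N(d1)
N(d1) = 0.5942211533; N(d2) = 0.5332400091; sqrt(T) = 0.5000000000
Term 1 = -1.0800 * 0.9910403788 * 0.3877634217 * 0.3100 / (2 * 0.5000000000) = -0.1286600269
Term 2 = -0.0610 * 1.0600 * 0.9848656924 * 0.5332400091 = -0.0339574787
Term 3 = 0.0360 * 1.0800 * 0.9910403788 * 0.5942211533 = 0.0228963215
Theta = -0.1286600269 + (-0.0339574787) + (0.0228963215) = -0.139721


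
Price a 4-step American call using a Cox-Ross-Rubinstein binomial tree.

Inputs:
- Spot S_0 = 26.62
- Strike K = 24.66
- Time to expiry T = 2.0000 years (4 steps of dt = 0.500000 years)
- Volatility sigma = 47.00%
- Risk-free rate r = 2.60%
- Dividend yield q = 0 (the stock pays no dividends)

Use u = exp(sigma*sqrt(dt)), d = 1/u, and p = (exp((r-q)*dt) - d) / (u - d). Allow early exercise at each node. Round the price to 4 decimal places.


dt = T/N = 0.500000
u = exp(sigma*sqrt(dt)) = 1.394227; d = 1/u = 0.717243
p = (exp((r-q)*dt) - d) / (u - d) = 0.437000
Discount per step: exp(-r*dt) = 0.987084
Stock lattice S(k, i) with i counting down-moves:
  k=0: S(0,0) = 26.6200
  k=1: S(1,0) = 37.1143; S(1,1) = 19.0930
  k=2: S(2,0) = 51.7458; S(2,1) = 26.6200; S(2,2) = 13.6943
  k=3: S(3,0) = 72.1454; S(3,1) = 37.1143; S(3,2) = 19.0930; S(3,3) = 9.8222
  k=4: S(4,0) = 100.5871; S(4,1) = 51.7458; S(4,2) = 26.6200; S(4,3) = 13.6943; S(4,4) = 7.0449
Terminal payoffs V(N, i) = max(S_T - K, 0):
  V(4,0) = 75.927054; V(4,1) = 27.085796; V(4,2) = 1.960000; V(4,3) = 0.000000; V(4,4) = 0.000000
Backward induction: V(k, i) = exp(-r*dt) * [p * V(k+1, i) + (1-p) * V(k+1, i+1)]; then take max(V_cont, immediate exercise) for American.
  V(3,0) = exp(-r*dt) * [p*75.927054 + (1-p)*27.085796] = 47.803894; exercise = 47.485389; V(3,0) = max -> 47.803894
  V(3,1) = exp(-r*dt) * [p*27.085796 + (1-p)*1.960000] = 12.772830; exercise = 12.454324; V(3,1) = max -> 12.772830
  V(3,2) = exp(-r*dt) * [p*1.960000 + (1-p)*0.000000] = 0.845456; exercise = 0.000000; V(3,2) = max -> 0.845456
  V(3,3) = exp(-r*dt) * [p*0.000000 + (1-p)*0.000000] = 0.000000; exercise = 0.000000; V(3,3) = max -> 0.000000
  V(2,0) = exp(-r*dt) * [p*47.803894 + (1-p)*12.772830] = 27.718692; exercise = 27.085796; V(2,0) = max -> 27.718692
  V(2,1) = exp(-r*dt) * [p*12.772830 + (1-p)*0.845456] = 5.979472; exercise = 1.960000; V(2,1) = max -> 5.979472
  V(2,2) = exp(-r*dt) * [p*0.845456 + (1-p)*0.000000] = 0.364692; exercise = 0.000000; V(2,2) = max -> 0.364692
  V(1,0) = exp(-r*dt) * [p*27.718692 + (1-p)*5.979472] = 15.279570; exercise = 12.454324; V(1,0) = max -> 15.279570
  V(1,1) = exp(-r*dt) * [p*5.979472 + (1-p)*0.364692] = 2.781947; exercise = 0.000000; V(1,1) = max -> 2.781947
  V(0,0) = exp(-r*dt) * [p*15.279570 + (1-p)*2.781947] = 8.136931; exercise = 1.960000; V(0,0) = max -> 8.136931

Answer: Price = V(0,0) = 8.1369


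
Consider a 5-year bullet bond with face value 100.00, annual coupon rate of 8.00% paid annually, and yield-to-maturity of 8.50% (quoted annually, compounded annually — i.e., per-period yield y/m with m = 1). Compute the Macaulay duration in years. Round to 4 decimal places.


Coupon per period c = face * coupon_rate / m = 8.000000
Periods per year m = 1; per-period yield y/m = 0.085000
Number of cashflows N = 5
Cashflows (t years, CF_t, discount factor 1/(1+y/m)^(m*t), PV):
  t = 1.0000: CF_t = 8.000000, DF = 0.921659, PV = 7.373272
  t = 2.0000: CF_t = 8.000000, DF = 0.849455, PV = 6.795642
  t = 3.0000: CF_t = 8.000000, DF = 0.782908, PV = 6.263265
  t = 4.0000: CF_t = 8.000000, DF = 0.721574, PV = 5.772594
  t = 5.0000: CF_t = 108.000000, DF = 0.665045, PV = 71.824906
Price P = sum_t PV_t = 98.029679
Macaulay numerator sum_t t * PV_t:
  t * PV_t at t = 1.0000: 7.373272
  t * PV_t at t = 2.0000: 13.591285
  t * PV_t at t = 3.0000: 18.789794
  t * PV_t at t = 4.0000: 23.090377
  t * PV_t at t = 5.0000: 359.124529
Macaulay duration D = (sum_t t * PV_t) / P = 421.969257 / 98.029679 = 4.304505

Answer: Macaulay duration = 4.3045 years


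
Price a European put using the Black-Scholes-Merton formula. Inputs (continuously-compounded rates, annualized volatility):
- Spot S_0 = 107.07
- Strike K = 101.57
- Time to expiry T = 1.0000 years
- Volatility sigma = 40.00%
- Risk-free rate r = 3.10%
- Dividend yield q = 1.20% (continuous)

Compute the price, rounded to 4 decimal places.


Answer: Price = 12.7843

Derivation:
d1 = (ln(S/K) + (r - q + 0.5*sigma^2) * T) / (sigma * sqrt(T)) = 0.37933653
d2 = d1 - sigma * sqrt(T) = -0.02066347
exp(-rT) = 0.96947557; exp(-qT) = 0.98807171
P = K * exp(-rT) * N(-d2) - S_0 * exp(-qT) * N(-d1)
N(-d1) = 0.35221899; N(-d2) = 0.50824295
P = 101.5700 * 0.96947557 * 0.50824295 - 107.0700 * 0.98807171 * 0.35221899 = 12.7843


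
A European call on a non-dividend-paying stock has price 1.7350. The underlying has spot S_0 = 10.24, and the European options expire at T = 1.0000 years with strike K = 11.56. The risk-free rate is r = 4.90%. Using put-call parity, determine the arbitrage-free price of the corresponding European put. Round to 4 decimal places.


Put-call parity: C - P = S_0 * exp(-qT) - K * exp(-rT).
S_0 * exp(-qT) = 10.2400 * 1.00000000 = 10.24000000
K * exp(-rT) = 11.5600 * 0.95218113 = 11.00721386
P = C - S*exp(-qT) + K*exp(-rT)
P = 1.7350 - 10.24000000 + 11.00721386 = 2.5022

Answer: Put price = 2.5022


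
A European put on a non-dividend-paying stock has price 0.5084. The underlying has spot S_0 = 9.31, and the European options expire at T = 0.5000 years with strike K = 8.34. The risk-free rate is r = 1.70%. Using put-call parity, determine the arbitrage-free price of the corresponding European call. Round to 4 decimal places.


Put-call parity: C - P = S_0 * exp(-qT) - K * exp(-rT).
S_0 * exp(-qT) = 9.3100 * 1.00000000 = 9.31000000
K * exp(-rT) = 8.3400 * 0.99153602 = 8.26941043
C = P + S*exp(-qT) - K*exp(-rT)
C = 0.5084 + 9.31000000 - 8.26941043 = 1.5490

Answer: Call price = 1.5490


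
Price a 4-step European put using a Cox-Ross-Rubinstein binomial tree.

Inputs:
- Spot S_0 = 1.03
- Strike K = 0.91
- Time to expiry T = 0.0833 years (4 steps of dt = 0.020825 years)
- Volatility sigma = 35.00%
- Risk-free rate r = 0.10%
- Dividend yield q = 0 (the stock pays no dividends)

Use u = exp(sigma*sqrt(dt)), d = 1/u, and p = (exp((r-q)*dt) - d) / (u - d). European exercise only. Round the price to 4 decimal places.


Answer: Price = V(0,0) = 0.0047

Derivation:
dt = T/N = 0.020825
u = exp(sigma*sqrt(dt)) = 1.051805; d = 1/u = 0.950746
p = (exp((r-q)*dt) - d) / (u - d) = 0.487582
Discount per step: exp(-r*dt) = 0.999979
Stock lattice S(k, i) with i counting down-moves:
  k=0: S(0,0) = 1.0300
  k=1: S(1,0) = 1.0834; S(1,1) = 0.9793
  k=2: S(2,0) = 1.1395; S(2,1) = 1.0300; S(2,2) = 0.9310
  k=3: S(3,0) = 1.1985; S(3,1) = 1.0834; S(3,2) = 0.9793; S(3,3) = 0.8852
  k=4: S(4,0) = 1.2606; S(4,1) = 1.1395; S(4,2) = 1.0300; S(4,3) = 0.9310; S(4,4) = 0.8416
Terminal payoffs V(N, i) = max(K - S_T, 0):
  V(4,0) = 0.000000; V(4,1) = 0.000000; V(4,2) = 0.000000; V(4,3) = 0.000000; V(4,4) = 0.068419
Backward induction: V(k, i) = exp(-r*dt) * [p * V(k+1, i) + (1-p) * V(k+1, i+1)].
  V(3,0) = exp(-r*dt) * [p*0.000000 + (1-p)*0.000000] = 0.000000
  V(3,1) = exp(-r*dt) * [p*0.000000 + (1-p)*0.000000] = 0.000000
  V(3,2) = exp(-r*dt) * [p*0.000000 + (1-p)*0.000000] = 0.000000
  V(3,3) = exp(-r*dt) * [p*0.000000 + (1-p)*0.068419] = 0.035059
  V(2,0) = exp(-r*dt) * [p*0.000000 + (1-p)*0.000000] = 0.000000
  V(2,1) = exp(-r*dt) * [p*0.000000 + (1-p)*0.000000] = 0.000000
  V(2,2) = exp(-r*dt) * [p*0.000000 + (1-p)*0.035059] = 0.017964
  V(1,0) = exp(-r*dt) * [p*0.000000 + (1-p)*0.000000] = 0.000000
  V(1,1) = exp(-r*dt) * [p*0.000000 + (1-p)*0.017964] = 0.009205
  V(0,0) = exp(-r*dt) * [p*0.000000 + (1-p)*0.009205] = 0.004717


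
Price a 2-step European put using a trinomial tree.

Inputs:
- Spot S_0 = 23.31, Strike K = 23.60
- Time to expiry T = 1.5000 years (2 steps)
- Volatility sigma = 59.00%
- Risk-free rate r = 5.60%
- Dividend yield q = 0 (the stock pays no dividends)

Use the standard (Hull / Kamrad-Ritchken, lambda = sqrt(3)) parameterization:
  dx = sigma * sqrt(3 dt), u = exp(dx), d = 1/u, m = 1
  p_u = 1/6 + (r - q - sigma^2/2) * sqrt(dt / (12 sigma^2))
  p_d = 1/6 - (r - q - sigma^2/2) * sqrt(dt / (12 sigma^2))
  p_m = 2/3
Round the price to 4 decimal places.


Answer: Price = V(0,0) = 4.6929

Derivation:
dt = T/N = 0.750000; dx = sigma*sqrt(3*dt) = 0.885000
u = exp(dx) = 2.422984; d = 1/u = 0.412714
p_u = 0.116645, p_m = 0.666667, p_d = 0.216688
Discount per step: exp(-r*dt) = 0.958870
Stock lattice S(k, j) with j the centered position index:
  k=0: S(0,+0) = 23.3100
  k=1: S(1,-1) = 9.6204; S(1,+0) = 23.3100; S(1,+1) = 56.4798
  k=2: S(2,-2) = 3.9705; S(2,-1) = 9.6204; S(2,+0) = 23.3100; S(2,+1) = 56.4798; S(2,+2) = 136.8496
Terminal payoffs V(N, j) = max(K - S_T, 0):
  V(2,-2) = 19.629538; V(2,-1) = 13.979633; V(2,+0) = 0.290000; V(2,+1) = 0.000000; V(2,+2) = 0.000000
Backward induction: V(k, j) = exp(-r*dt) * [p_u * V(k+1, j+1) + p_m * V(k+1, j) + p_d * V(k+1, j-1)]
  V(1,-1) = exp(-r*dt) * [p_u*0.290000 + p_m*13.979633 + p_d*19.629538] = 13.047403
  V(1,+0) = exp(-r*dt) * [p_u*0.000000 + p_m*0.290000 + p_d*13.979633] = 3.090006
  V(1,+1) = exp(-r*dt) * [p_u*0.000000 + p_m*0.000000 + p_d*0.290000] = 0.060255
  V(0,+0) = exp(-r*dt) * [p_u*0.060255 + p_m*3.090006 + p_d*13.047403] = 4.692945


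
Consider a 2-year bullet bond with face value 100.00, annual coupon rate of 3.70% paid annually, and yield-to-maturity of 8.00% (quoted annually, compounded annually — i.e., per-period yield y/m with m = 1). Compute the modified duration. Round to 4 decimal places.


Answer: Modified duration = 1.8175

Derivation:
Coupon per period c = face * coupon_rate / m = 3.700000
Periods per year m = 1; per-period yield y/m = 0.080000
Number of cashflows N = 2
Cashflows (t years, CF_t, discount factor 1/(1+y/m)^(m*t), PV):
  t = 1.0000: CF_t = 3.700000, DF = 0.925926, PV = 3.425926
  t = 2.0000: CF_t = 103.700000, DF = 0.857339, PV = 88.906036
Price P = sum_t PV_t = 92.331962
First compute Macaulay numerator sum_t t * PV_t:
  t * PV_t at t = 1.0000: 3.425926
  t * PV_t at t = 2.0000: 177.812071
Macaulay duration D = 181.237997 / 92.331962 = 1.962896
Modified duration = D / (1 + y/m) = 1.962896 / (1 + 0.080000) = 1.817496


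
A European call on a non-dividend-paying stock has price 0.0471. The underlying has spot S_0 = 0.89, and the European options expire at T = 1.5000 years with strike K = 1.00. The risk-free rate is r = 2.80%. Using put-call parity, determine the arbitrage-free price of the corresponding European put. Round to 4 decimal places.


Answer: Put price = 0.1160

Derivation:
Put-call parity: C - P = S_0 * exp(-qT) - K * exp(-rT).
S_0 * exp(-qT) = 0.8900 * 1.00000000 = 0.89000000
K * exp(-rT) = 1.0000 * 0.95886978 = 0.95886978
P = C - S*exp(-qT) + K*exp(-rT)
P = 0.0471 - 0.89000000 + 0.95886978 = 0.1160


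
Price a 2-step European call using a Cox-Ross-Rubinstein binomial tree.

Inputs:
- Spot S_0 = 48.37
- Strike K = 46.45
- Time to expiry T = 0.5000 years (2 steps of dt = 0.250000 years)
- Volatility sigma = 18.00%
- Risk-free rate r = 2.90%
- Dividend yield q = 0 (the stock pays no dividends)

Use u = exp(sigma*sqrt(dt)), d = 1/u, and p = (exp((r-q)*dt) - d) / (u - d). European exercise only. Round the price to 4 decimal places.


dt = T/N = 0.250000
u = exp(sigma*sqrt(dt)) = 1.094174; d = 1/u = 0.913931
p = (exp((r-q)*dt) - d) / (u - d) = 0.517885
Discount per step: exp(-r*dt) = 0.992776
Stock lattice S(k, i) with i counting down-moves:
  k=0: S(0,0) = 48.3700
  k=1: S(1,0) = 52.9252; S(1,1) = 44.2069
  k=2: S(2,0) = 57.9094; S(2,1) = 48.3700; S(2,2) = 40.4020
Terminal payoffs V(N, i) = max(S_T - K, 0):
  V(2,0) = 11.459404; V(2,1) = 1.920000; V(2,2) = 0.000000
Backward induction: V(k, i) = exp(-r*dt) * [p * V(k+1, i) + (1-p) * V(k+1, i+1)].
  V(1,0) = exp(-r*dt) * [p*11.459404 + (1-p)*1.920000] = 6.810755
  V(1,1) = exp(-r*dt) * [p*1.920000 + (1-p)*0.000000] = 0.987156
  V(0,0) = exp(-r*dt) * [p*6.810755 + (1-p)*0.987156] = 3.974192

Answer: Price = V(0,0) = 3.9742


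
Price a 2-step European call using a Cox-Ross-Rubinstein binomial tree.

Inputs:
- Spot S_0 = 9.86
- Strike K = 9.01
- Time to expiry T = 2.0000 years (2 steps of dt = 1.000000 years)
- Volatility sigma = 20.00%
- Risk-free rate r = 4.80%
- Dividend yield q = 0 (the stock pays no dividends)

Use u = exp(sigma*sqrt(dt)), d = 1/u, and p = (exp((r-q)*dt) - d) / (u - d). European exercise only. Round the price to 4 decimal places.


Answer: Price = V(0,0) = 2.0737

Derivation:
dt = T/N = 1.000000
u = exp(sigma*sqrt(dt)) = 1.221403; d = 1/u = 0.818731
p = (exp((r-q)*dt) - d) / (u - d) = 0.572277
Discount per step: exp(-r*dt) = 0.953134
Stock lattice S(k, i) with i counting down-moves:
  k=0: S(0,0) = 9.8600
  k=1: S(1,0) = 12.0430; S(1,1) = 8.0727
  k=2: S(2,0) = 14.7094; S(2,1) = 9.8600; S(2,2) = 6.6094
Terminal payoffs V(N, i) = max(S_T - K, 0):
  V(2,0) = 5.699392; V(2,1) = 0.850000; V(2,2) = 0.000000
Backward induction: V(k, i) = exp(-r*dt) * [p * V(k+1, i) + (1-p) * V(k+1, i+1)].
  V(1,0) = exp(-r*dt) * [p*5.699392 + (1-p)*0.850000] = 3.455296
  V(1,1) = exp(-r*dt) * [p*0.850000 + (1-p)*0.000000] = 0.463638
  V(0,0) = exp(-r*dt) * [p*3.455296 + (1-p)*0.463638] = 2.073728


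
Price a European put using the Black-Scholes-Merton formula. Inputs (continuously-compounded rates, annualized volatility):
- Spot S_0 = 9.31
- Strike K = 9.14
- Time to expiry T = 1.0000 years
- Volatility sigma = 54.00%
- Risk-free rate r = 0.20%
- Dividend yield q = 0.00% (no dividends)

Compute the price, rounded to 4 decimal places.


Answer: Price = 1.8687

Derivation:
d1 = (ln(S/K) + (r - q + 0.5*sigma^2) * T) / (sigma * sqrt(T)) = 0.30783094
d2 = d1 - sigma * sqrt(T) = -0.23216906
exp(-rT) = 0.99800200; exp(-qT) = 1.00000000
P = K * exp(-rT) * N(-d2) - S_0 * exp(-qT) * N(-d1)
N(-d1) = 0.37910549; N(-d2) = 0.59179665
P = 9.1400 * 0.99800200 * 0.59179665 - 9.3100 * 1.00000000 * 0.37910549 = 1.8687


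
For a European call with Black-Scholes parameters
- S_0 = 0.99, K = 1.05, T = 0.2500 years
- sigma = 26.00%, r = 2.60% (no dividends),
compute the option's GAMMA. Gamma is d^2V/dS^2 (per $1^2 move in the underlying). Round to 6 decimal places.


Answer: Gamma = 2.928058

Derivation:
d1 = -0.3376192309; d2 = -0.4676192309
phi(d1) = 0.3768410096; exp(-qT) = 1.0000000000; exp(-rT) = 0.9935210793
Gamma = exp(-qT) * phi(d1) / (S * sigma * sqrt(T)) = 1.0000000000 * 0.3768410096 / (0.9900 * 0.2600 * 0.5000000000) = 2.928058


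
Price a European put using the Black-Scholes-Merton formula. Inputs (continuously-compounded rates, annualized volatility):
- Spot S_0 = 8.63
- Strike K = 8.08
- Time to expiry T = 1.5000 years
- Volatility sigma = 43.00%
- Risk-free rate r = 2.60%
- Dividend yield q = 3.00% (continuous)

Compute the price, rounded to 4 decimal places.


Answer: Price = 1.4346

Derivation:
d1 = (ln(S/K) + (r - q + 0.5*sigma^2) * T) / (sigma * sqrt(T)) = 0.37697008
d2 = d1 - sigma * sqrt(T) = -0.14967022
exp(-rT) = 0.96175071; exp(-qT) = 0.95599748
P = K * exp(-rT) * N(-d2) - S_0 * exp(-qT) * N(-d1)
N(-d1) = 0.35309792; N(-d2) = 0.55948760
P = 8.0800 * 0.96175071 * 0.55948760 - 8.6300 * 0.95599748 * 0.35309792 = 1.4346


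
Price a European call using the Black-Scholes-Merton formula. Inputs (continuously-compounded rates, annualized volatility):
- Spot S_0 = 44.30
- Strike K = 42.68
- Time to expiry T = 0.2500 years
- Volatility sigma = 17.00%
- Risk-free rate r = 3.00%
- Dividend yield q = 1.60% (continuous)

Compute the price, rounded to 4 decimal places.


Answer: Price = 2.5121

Derivation:
d1 = (ln(S/K) + (r - q + 0.5*sigma^2) * T) / (sigma * sqrt(T)) = 0.52196177
d2 = d1 - sigma * sqrt(T) = 0.43696177
exp(-rT) = 0.99252805; exp(-qT) = 0.99600799
C = S_0 * exp(-qT) * N(d1) - K * exp(-rT) * N(d2)
N(d1) = 0.69915153; N(d2) = 0.66893046
C = 44.3000 * 0.99600799 * 0.69915153 - 42.6800 * 0.99252805 * 0.66893046 = 2.5121


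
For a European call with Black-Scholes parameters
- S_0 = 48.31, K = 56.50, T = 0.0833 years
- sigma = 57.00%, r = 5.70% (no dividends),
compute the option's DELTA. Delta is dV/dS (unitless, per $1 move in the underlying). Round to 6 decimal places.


d1 = -0.8408015616; d2 = -1.0053134761
phi(d1) = 0.2801550256; exp(-qT) = 1.0000000000; exp(-rT) = 0.9952631544
N(d1) = 0.2002295561
Delta = exp(-qT) * N(d1) = 1.0000000000 * 0.2002295561 = 0.200230

Answer: Delta = 0.200230


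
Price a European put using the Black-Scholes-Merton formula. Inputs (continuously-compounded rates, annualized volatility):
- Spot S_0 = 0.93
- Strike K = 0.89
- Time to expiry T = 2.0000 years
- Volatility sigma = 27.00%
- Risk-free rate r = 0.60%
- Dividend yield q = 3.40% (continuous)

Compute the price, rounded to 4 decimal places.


Answer: Price = 0.1377

Derivation:
d1 = (ln(S/K) + (r - q + 0.5*sigma^2) * T) / (sigma * sqrt(T)) = 0.15939529
d2 = d1 - sigma * sqrt(T) = -0.22244238
exp(-rT) = 0.98807171; exp(-qT) = 0.93426047
P = K * exp(-rT) * N(-d2) - S_0 * exp(-qT) * N(-d1)
N(-d1) = 0.43667873; N(-d2) = 0.58801524
P = 0.8900 * 0.98807171 * 0.58801524 - 0.9300 * 0.93426047 * 0.43667873 = 0.1377


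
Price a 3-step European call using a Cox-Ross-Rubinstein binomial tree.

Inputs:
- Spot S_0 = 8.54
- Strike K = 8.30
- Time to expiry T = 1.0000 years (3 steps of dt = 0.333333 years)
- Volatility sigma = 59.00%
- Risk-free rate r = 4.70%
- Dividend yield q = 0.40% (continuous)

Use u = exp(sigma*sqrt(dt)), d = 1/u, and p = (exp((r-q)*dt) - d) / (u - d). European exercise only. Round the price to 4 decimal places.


dt = T/N = 0.333333
u = exp(sigma*sqrt(dt)) = 1.405842; d = 1/u = 0.711317
p = (exp((r-q)*dt) - d) / (u - d) = 0.436441
Discount per step: exp(-r*dt) = 0.984455
Stock lattice S(k, i) with i counting down-moves:
  k=0: S(0,0) = 8.5400
  k=1: S(1,0) = 12.0059; S(1,1) = 6.0746
  k=2: S(2,0) = 16.8784; S(2,1) = 8.5400; S(2,2) = 4.3210
  k=3: S(3,0) = 23.7284; S(3,1) = 12.0059; S(3,2) = 6.0746; S(3,3) = 3.0736
Terminal payoffs V(N, i) = max(S_T - K, 0):
  V(3,0) = 15.428361; V(3,1) = 3.705894; V(3,2) = 0.000000; V(3,3) = 0.000000
Backward induction: V(k, i) = exp(-r*dt) * [p * V(k+1, i) + (1-p) * V(k+1, i+1)].
  V(2,0) = exp(-r*dt) * [p*15.428361 + (1-p)*3.705894] = 8.684924
  V(2,1) = exp(-r*dt) * [p*3.705894 + (1-p)*0.000000] = 1.592262
  V(2,2) = exp(-r*dt) * [p*0.000000 + (1-p)*0.000000] = 0.000000
  V(1,0) = exp(-r*dt) * [p*8.684924 + (1-p)*1.592262] = 4.614921
  V(1,1) = exp(-r*dt) * [p*1.592262 + (1-p)*0.000000] = 0.684126
  V(0,0) = exp(-r*dt) * [p*4.614921 + (1-p)*0.684126] = 2.362384

Answer: Price = V(0,0) = 2.3624


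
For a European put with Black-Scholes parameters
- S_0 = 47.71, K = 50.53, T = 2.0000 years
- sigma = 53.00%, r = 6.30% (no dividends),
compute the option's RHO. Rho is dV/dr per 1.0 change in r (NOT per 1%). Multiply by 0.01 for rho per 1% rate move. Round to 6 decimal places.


Answer: Rho = -54.483814

Derivation:
d1 = 0.4662552717; d2 = -0.2832779164
phi(d1) = 0.3578520943; exp(-qT) = 1.0000000000; exp(-rT) = 0.8816148468
N(-d2) = 0.6115180978
Rho = -K*T*exp(-rT)*N(-d2) = -50.5300 * 2.0000 * 0.8816148468 * 0.6115180978 = -54.483814


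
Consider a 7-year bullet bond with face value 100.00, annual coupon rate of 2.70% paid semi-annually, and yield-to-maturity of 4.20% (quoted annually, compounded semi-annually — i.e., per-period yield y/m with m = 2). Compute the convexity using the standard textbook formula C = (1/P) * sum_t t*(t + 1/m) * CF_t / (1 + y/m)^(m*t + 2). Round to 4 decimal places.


Answer: Convexity = 44.5726

Derivation:
Coupon per period c = face * coupon_rate / m = 1.350000
Periods per year m = 2; per-period yield y/m = 0.021000
Number of cashflows N = 14
Cashflows (t years, CF_t, discount factor 1/(1+y/m)^(m*t), PV):
  t = 0.5000: CF_t = 1.350000, DF = 0.979432, PV = 1.322233
  t = 1.0000: CF_t = 1.350000, DF = 0.959287, PV = 1.295037
  t = 1.5000: CF_t = 1.350000, DF = 0.939556, PV = 1.268401
  t = 2.0000: CF_t = 1.350000, DF = 0.920231, PV = 1.242312
  t = 2.5000: CF_t = 1.350000, DF = 0.901304, PV = 1.216760
  t = 3.0000: CF_t = 1.350000, DF = 0.882766, PV = 1.191734
  t = 3.5000: CF_t = 1.350000, DF = 0.864609, PV = 1.167222
  t = 4.0000: CF_t = 1.350000, DF = 0.846826, PV = 1.143215
  t = 4.5000: CF_t = 1.350000, DF = 0.829408, PV = 1.119701
  t = 5.0000: CF_t = 1.350000, DF = 0.812349, PV = 1.096671
  t = 5.5000: CF_t = 1.350000, DF = 0.795640, PV = 1.074115
  t = 6.0000: CF_t = 1.350000, DF = 0.779276, PV = 1.052022
  t = 6.5000: CF_t = 1.350000, DF = 0.763247, PV = 1.030384
  t = 7.0000: CF_t = 101.350000, DF = 0.747549, PV = 75.764082
Price P = sum_t PV_t = 90.983890
Convexity numerator sum_t t*(t + 1/m) * CF_t / (1+y/m)^(m*t + 2):
  t = 0.5000: term = 0.634200
  t = 1.0000: term = 1.863469
  t = 1.5000: term = 3.650281
  t = 2.0000: term = 5.958670
  t = 2.5000: term = 8.754167
  t = 3.0000: term = 12.003755
  t = 3.5000: term = 15.675815
  t = 4.0000: term = 19.740077
  t = 4.5000: term = 24.167578
  t = 5.0000: term = 28.930608
  t = 5.5000: term = 34.002673
  t = 6.0000: term = 39.358450
  t = 6.5000: term = 44.973743
  t = 7.0000: term = 3815.673300
Convexity = (1/P) * sum = 4055.386786 / 90.983890 = 44.572581


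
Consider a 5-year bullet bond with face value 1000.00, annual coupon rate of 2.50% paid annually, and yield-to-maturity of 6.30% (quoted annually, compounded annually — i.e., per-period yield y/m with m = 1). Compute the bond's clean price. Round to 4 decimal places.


Coupon per period c = face * coupon_rate / m = 25.000000
Periods per year m = 1; per-period yield y/m = 0.063000
Number of cashflows N = 5
Cashflows (t years, CF_t, discount factor 1/(1+y/m)^(m*t), PV):
  t = 1.0000: CF_t = 25.000000, DF = 0.940734, PV = 23.518344
  t = 2.0000: CF_t = 25.000000, DF = 0.884980, PV = 22.124501
  t = 3.0000: CF_t = 25.000000, DF = 0.832531, PV = 20.813265
  t = 4.0000: CF_t = 25.000000, DF = 0.783190, PV = 19.579741
  t = 5.0000: CF_t = 1025.000000, DF = 0.736773, PV = 755.192282
Price P = sum_t PV_t = 841.228133

Answer: Price = 841.2281


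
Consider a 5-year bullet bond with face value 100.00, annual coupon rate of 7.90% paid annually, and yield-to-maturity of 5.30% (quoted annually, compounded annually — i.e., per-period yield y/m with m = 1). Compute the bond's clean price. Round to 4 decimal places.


Coupon per period c = face * coupon_rate / m = 7.900000
Periods per year m = 1; per-period yield y/m = 0.053000
Number of cashflows N = 5
Cashflows (t years, CF_t, discount factor 1/(1+y/m)^(m*t), PV):
  t = 1.0000: CF_t = 7.900000, DF = 0.949668, PV = 7.502374
  t = 2.0000: CF_t = 7.900000, DF = 0.901869, PV = 7.124762
  t = 3.0000: CF_t = 7.900000, DF = 0.856475, PV = 6.766156
  t = 4.0000: CF_t = 7.900000, DF = 0.813367, PV = 6.425599
  t = 5.0000: CF_t = 107.900000, DF = 0.772428, PV = 83.345007
Price P = sum_t PV_t = 111.163898

Answer: Price = 111.1639


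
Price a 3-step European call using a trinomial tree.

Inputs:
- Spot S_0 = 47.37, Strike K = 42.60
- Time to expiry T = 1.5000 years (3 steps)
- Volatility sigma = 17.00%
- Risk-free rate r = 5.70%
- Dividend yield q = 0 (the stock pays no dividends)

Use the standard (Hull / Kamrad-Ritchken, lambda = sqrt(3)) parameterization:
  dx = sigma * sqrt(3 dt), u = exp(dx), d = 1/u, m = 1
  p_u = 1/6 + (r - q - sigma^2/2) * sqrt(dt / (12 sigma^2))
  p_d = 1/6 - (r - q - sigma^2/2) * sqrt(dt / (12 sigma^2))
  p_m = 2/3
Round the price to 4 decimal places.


dt = T/N = 0.500000; dx = sigma*sqrt(3*dt) = 0.208207
u = exp(dx) = 1.231468; d = 1/u = 0.812039
p_u = 0.217758, p_m = 0.666667, p_d = 0.115576
Discount per step: exp(-r*dt) = 0.971902
Stock lattice S(k, j) with j the centered position index:
  k=0: S(0,+0) = 47.3700
  k=1: S(1,-1) = 38.4663; S(1,+0) = 47.3700; S(1,+1) = 58.3346
  k=2: S(2,-2) = 31.2361; S(2,-1) = 38.4663; S(2,+0) = 47.3700; S(2,+1) = 58.3346; S(2,+2) = 71.8372
  k=3: S(3,-3) = 25.3650; S(3,-2) = 31.2361; S(3,-1) = 38.4663; S(3,+0) = 47.3700; S(3,+1) = 58.3346; S(3,+2) = 71.8372; S(3,+3) = 88.4652
Terminal payoffs V(N, j) = max(S_T - K, 0):
  V(3,-3) = 0.000000; V(3,-2) = 0.000000; V(3,-1) = 0.000000; V(3,+0) = 4.770000; V(3,+1) = 15.734620; V(3,+2) = 29.237195; V(3,+3) = 45.865178
Backward induction: V(k, j) = exp(-r*dt) * [p_u * V(k+1, j+1) + p_m * V(k+1, j) + p_d * V(k+1, j-1)]
  V(2,-2) = exp(-r*dt) * [p_u*0.000000 + p_m*0.000000 + p_d*0.000000] = 0.000000
  V(2,-1) = exp(-r*dt) * [p_u*4.770000 + p_m*0.000000 + p_d*0.000000] = 1.009519
  V(2,+0) = exp(-r*dt) * [p_u*15.734620 + p_m*4.770000 + p_d*0.000000] = 6.420712
  V(2,+1) = exp(-r*dt) * [p_u*29.237195 + p_m*15.734620 + p_d*4.770000] = 16.918552
  V(2,+2) = exp(-r*dt) * [p_u*45.865178 + p_m*29.237195 + p_d*15.734620] = 30.418111
  V(1,-1) = exp(-r*dt) * [p_u*6.420712 + p_m*1.009519 + p_d*0.000000] = 2.012977
  V(1,+0) = exp(-r*dt) * [p_u*16.918552 + p_m*6.420712 + p_d*1.009519] = 7.854231
  V(1,+1) = exp(-r*dt) * [p_u*30.418111 + p_m*16.918552 + p_d*6.420712] = 18.121013
  V(0,+0) = exp(-r*dt) * [p_u*18.121013 + p_m*7.854231 + p_d*2.012977] = 9.150261

Answer: Price = V(0,0) = 9.1503


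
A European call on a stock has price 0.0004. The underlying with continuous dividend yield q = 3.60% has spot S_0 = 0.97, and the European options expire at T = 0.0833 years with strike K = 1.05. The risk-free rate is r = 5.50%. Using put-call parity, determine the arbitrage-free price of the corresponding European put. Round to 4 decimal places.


Put-call parity: C - P = S_0 * exp(-qT) - K * exp(-rT).
S_0 * exp(-qT) = 0.9700 * 0.99700569 = 0.96709552
K * exp(-rT) = 1.0500 * 0.99542898 = 1.04520043
P = C - S*exp(-qT) + K*exp(-rT)
P = 0.0004 - 0.96709552 + 1.04520043 = 0.0785

Answer: Put price = 0.0785


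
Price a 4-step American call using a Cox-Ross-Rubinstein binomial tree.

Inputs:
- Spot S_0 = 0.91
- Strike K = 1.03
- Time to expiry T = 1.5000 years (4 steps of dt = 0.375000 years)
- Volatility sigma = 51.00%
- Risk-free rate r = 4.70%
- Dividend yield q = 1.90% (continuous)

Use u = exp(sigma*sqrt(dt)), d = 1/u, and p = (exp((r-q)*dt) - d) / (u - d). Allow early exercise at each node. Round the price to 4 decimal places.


dt = T/N = 0.375000
u = exp(sigma*sqrt(dt)) = 1.366578; d = 1/u = 0.731755
p = (exp((r-q)*dt) - d) / (u - d) = 0.439178
Discount per step: exp(-r*dt) = 0.982529
Stock lattice S(k, i) with i counting down-moves:
  k=0: S(0,0) = 0.9100
  k=1: S(1,0) = 1.2436; S(1,1) = 0.6659
  k=2: S(2,0) = 1.6995; S(2,1) = 0.9100; S(2,2) = 0.4873
  k=3: S(3,0) = 2.3224; S(3,1) = 1.2436; S(3,2) = 0.6659; S(3,3) = 0.3566
  k=4: S(4,0) = 3.1738; S(4,1) = 1.6995; S(4,2) = 0.9100; S(4,3) = 0.4873; S(4,4) = 0.2609
Terminal payoffs V(N, i) = max(S_T - K, 0):
  V(4,0) = 2.143798; V(4,1) = 0.669458; V(4,2) = 0.000000; V(4,3) = 0.000000; V(4,4) = 0.000000
Backward induction: V(k, i) = exp(-r*dt) * [p * V(k+1, i) + (1-p) * V(k+1, i+1)]; then take max(V_cont, immediate exercise) for American.
  V(3,0) = exp(-r*dt) * [p*2.143798 + (1-p)*0.669458] = 1.293948; exercise = 1.292442; V(3,0) = max -> 1.293948
  V(3,1) = exp(-r*dt) * [p*0.669458 + (1-p)*0.000000] = 0.288875; exercise = 0.213586; V(3,1) = max -> 0.288875
  V(3,2) = exp(-r*dt) * [p*0.000000 + (1-p)*0.000000] = 0.000000; exercise = 0.000000; V(3,2) = max -> 0.000000
  V(3,3) = exp(-r*dt) * [p*0.000000 + (1-p)*0.000000] = 0.000000; exercise = 0.000000; V(3,3) = max -> 0.000000
  V(2,0) = exp(-r*dt) * [p*1.293948 + (1-p)*0.288875] = 0.717522; exercise = 0.669458; V(2,0) = max -> 0.717522
  V(2,1) = exp(-r*dt) * [p*0.288875 + (1-p)*0.000000] = 0.124651; exercise = 0.000000; V(2,1) = max -> 0.124651
  V(2,2) = exp(-r*dt) * [p*0.000000 + (1-p)*0.000000] = 0.000000; exercise = 0.000000; V(2,2) = max -> 0.000000
  V(1,0) = exp(-r*dt) * [p*0.717522 + (1-p)*0.124651] = 0.378301; exercise = 0.213586; V(1,0) = max -> 0.378301
  V(1,1) = exp(-r*dt) * [p*0.124651 + (1-p)*0.000000] = 0.053788; exercise = 0.000000; V(1,1) = max -> 0.053788
  V(0,0) = exp(-r*dt) * [p*0.378301 + (1-p)*0.053788] = 0.192877; exercise = 0.000000; V(0,0) = max -> 0.192877

Answer: Price = V(0,0) = 0.1929
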